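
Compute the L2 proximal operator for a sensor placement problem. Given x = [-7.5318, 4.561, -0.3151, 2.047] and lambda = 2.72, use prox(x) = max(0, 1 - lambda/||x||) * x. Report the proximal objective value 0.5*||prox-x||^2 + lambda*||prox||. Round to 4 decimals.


Step 1: Compute ||x||.
||x|| = 9.0455
Step 2: Compute scaling factor.
scale = max(0, 1 - 2.72/9.0455) = 0.6993
Step 3: prox(x) = [-5.267, 3.1895, -0.2203, 1.4315]
||prox(x)|| = 6.3255
Step 4: Proximal objective.
0.5*||prox-x||^2 = 3.6992
lambda*||prox|| = 17.2054
Total = 20.9044


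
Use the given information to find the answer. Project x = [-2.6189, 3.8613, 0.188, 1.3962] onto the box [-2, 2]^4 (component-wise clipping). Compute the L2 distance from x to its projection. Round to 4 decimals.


Project each component onto [-2, 2].
clip(-2.6189) = -2.0, clip(3.8613) = 2.0, clip(0.188) = 0.188, clip(1.3962) = 1.3962
Projection = [-2.0, 2.0, 0.188, 1.3962]
Squared diffs: [0.383, 3.4644, 0.0, 0.0]
Distance = sqrt(3.8474) = 1.9615


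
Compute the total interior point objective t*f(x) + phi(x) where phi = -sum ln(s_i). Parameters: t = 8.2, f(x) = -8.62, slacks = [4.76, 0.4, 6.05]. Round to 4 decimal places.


Step 1: Compute log-barrier.
ln values: [1.5602, -0.9163, 1.8001]
phi = -(1.5602 - 0.9163 + 1.8001) = -2.444
Step 2: Compute augmented objective.
t*f(x) = 8.2*-8.62 = -70.684
Total = -70.684 - 2.444 = -73.128


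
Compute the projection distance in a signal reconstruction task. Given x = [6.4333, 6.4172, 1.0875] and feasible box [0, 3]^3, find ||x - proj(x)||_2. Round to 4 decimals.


Project each component onto [0, 3].
clip(6.4333) = 3.0, clip(6.4172) = 3.0, clip(1.0875) = 1.0875
Projection = [3.0, 3.0, 1.0875]
Squared diffs: [11.7875, 11.6773, 0.0]
Distance = sqrt(23.4648) = 4.844


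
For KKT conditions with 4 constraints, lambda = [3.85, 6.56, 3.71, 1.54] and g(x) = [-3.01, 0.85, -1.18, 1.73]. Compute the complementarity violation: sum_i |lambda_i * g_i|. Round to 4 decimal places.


KKT complementary slackness check:
lambda_1 * g_1 = 3.85 * -3.01 = -11.5885
lambda_2 * g_2 = 6.56 * 0.85 = 5.576
lambda_3 * g_3 = 3.71 * -1.18 = -4.3778
lambda_4 * g_4 = 1.54 * 1.73 = 2.6642
Total violation = 11.5885 + 5.576 + 4.3778 + 2.6642 = 24.2065


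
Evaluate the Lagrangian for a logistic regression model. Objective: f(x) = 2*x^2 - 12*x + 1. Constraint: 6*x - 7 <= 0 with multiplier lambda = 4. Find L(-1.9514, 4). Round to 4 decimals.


Step 1: Evaluate f(x).
f(-1.9514) = 2*(-1.9514)^2 - 12*(-1.9514) + 1 = 32.0327
Step 2: Evaluate g(x).
g(-1.9514) = 6*-1.9514 - 7 = -18.7084
Step 3: Compute Lagrangian.
L = 32.0327 + 4*-18.7084 = -42.8009


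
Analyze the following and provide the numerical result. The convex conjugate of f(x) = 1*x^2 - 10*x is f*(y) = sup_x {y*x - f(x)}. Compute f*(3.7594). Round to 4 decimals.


f*(y) = sup_x {y*x - a*x^2 - b*x} = sup_x {(y-b)*x - a*x^2}
FOC: (y - b) - 2a*x = 0 => x* = (y - b)/(2a)
x* = (3.7594 + 10)/(2*1) = 6.8797
f*(3.7594) = (y-b)^2/(4a) = (3.7594 + 10)^2/(4*1)
= 189.3211/4 = 47.3303


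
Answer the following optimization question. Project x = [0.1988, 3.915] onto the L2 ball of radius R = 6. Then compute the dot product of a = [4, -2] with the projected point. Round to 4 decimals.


Step 1: Compute ||x|| (intermediates to 6 decimals).
||x|| = sqrt(0.1988^2 + 3.915^2) = 3.920044
Step 2: Project.
Since ||x|| <= R, proj = x (no scaling needed).
proj(x) = [0.1988, 3.915]
Step 3: Dot product.
a^T * proj(x) = 4*0.1988 - 2*3.915 = -7.0348


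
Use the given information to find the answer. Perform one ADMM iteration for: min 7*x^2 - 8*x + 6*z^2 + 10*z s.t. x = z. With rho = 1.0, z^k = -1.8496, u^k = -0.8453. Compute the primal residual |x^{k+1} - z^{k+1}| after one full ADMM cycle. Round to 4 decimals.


ADMM iteration with rho = 1.0, z^k = -1.8496, u^k = -0.8453
Step 1: x-update.
Minimize 7*x^2 - 8*x + (1.0/2)*(x + 1.8496 - 0.8453)^2
FOC: (2*7 + 1.0)*x = 8 + 1.0*(-1.8496 + 0.8453)
x^{k+1} = 0.4664
Step 2: z-update.
Minimize 6*z^2 + 10*z + (1.0/2)*(0.4664 - z - 0.8453)^2
FOC: (2*6 + 1.0)*z = -10 + 1.0*(0.4664 - 0.8453)
z^{k+1} = -0.7984
Step 3: u-update.
u^{k+1} = -0.8453 + 0.4664 + 0.7984 = 0.4195
Step 4: Primal residual = |0.4664 + 0.7984| = 1.2648


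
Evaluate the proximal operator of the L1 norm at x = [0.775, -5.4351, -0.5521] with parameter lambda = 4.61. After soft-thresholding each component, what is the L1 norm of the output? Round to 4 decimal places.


Soft-thresholding with lambda = 4.61:
prox(0.775) = sign(0.775)*max(|0.775| - 4.61, 0) = 0.0
prox(-5.4351) = sign(-5.4351)*max(|-5.4351| - 4.61, 0) = -0.8251
prox(-0.5521) = sign(-0.5521)*max(|-0.5521| - 4.61, 0) = 0.0
prox(x) = [0.0, -0.8251, 0.0]
||prox(x)||_1 = 0.0 + 0.8251 + 0.0 = 0.8251


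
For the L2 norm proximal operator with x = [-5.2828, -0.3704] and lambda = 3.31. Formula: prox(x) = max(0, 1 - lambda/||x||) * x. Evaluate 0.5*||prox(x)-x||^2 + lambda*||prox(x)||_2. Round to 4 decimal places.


Step 1: Compute ||x||.
||x|| = 5.2958
Step 2: Compute scaling factor.
scale = max(0, 1 - 3.31/5.2958) = 0.375
Step 3: prox(x) = [-1.9809, -0.1389]
||prox(x)|| = 1.9858
Step 4: Proximal objective.
0.5*||prox-x||^2 = 5.4781
lambda*||prox|| = 6.573
Total = 12.0509


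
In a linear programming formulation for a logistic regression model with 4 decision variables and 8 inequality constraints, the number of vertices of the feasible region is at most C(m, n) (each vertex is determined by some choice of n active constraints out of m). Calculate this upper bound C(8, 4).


Each vertex corresponds to some choice of n active constraints out of m, so the number of vertices is at most C(m, n) = m! / (n!(m-n)!).
m = 8, n = 4
Numerator: 8 * 7 * 6 * 5
Denominator: 4! = 24
C(8, 4) = 70


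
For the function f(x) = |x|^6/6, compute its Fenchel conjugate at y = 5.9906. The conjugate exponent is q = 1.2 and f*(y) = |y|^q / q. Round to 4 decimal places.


The conjugate exponent q satisfies 1/p + 1/q = 1.
p = 6, so q = 6/(6 - 1) = 1.2
|y|^q = 5.9906^1.2 = 8.5697
f*(5.9906) = 8.5697 / 1.2 = 7.1414


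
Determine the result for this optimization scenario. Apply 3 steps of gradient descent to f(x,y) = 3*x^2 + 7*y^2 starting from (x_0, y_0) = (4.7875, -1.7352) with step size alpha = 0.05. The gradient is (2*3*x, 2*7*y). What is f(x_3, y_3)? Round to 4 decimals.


Gradient descent on f(x,y) = 3*x^2 + 7*y^2.
Starting point: (4.7875, -1.7352), alpha = 0.05
Step 1: grad_x = 2*3*4.7875 = 28.725, grad_y = 2*7*-1.7352 = -24.2928
  x_1 = 4.7875 - 0.05*28.725 = 3.3513
  y_1 = -1.7352 - 0.05*-24.2928 = -0.5206
Step 2: grad_x = 2*3*3.3513 = 20.1075, grad_y = 2*7*-0.5206 = -7.2878
  x_2 = 3.3513 - 0.05*20.1075 = 2.3459
  y_2 = -0.5206 - 0.05*-7.2878 = -0.1562
Step 3: grad_x = 2*3*2.3459 = 14.0753, grad_y = 2*7*-0.1562 = -2.1864
  x_3 = 2.3459 - 0.05*14.0753 = 1.6421
  y_3 = -0.1562 - 0.05*-2.1864 = -0.0469
f(1.6421, -0.0469) = 3*1.6421^2 + 7*(-0.0469)^2 = 8.105


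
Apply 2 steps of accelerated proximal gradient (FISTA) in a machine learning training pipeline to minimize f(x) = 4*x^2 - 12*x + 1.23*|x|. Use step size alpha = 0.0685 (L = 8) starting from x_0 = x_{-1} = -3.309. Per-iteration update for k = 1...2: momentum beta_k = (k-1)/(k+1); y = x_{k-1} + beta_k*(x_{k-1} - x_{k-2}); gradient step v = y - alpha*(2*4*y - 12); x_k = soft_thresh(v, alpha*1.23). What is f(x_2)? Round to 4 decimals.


FISTA on f(x) = 4*x^2 - 12*x + 1.23*|x|
L = 8, alpha = 0.0685
Iteration 1: beta = 0.0, y = -3.309 + 0.0*(-3.309 + 3.309) = -3.309
  grad(y) = -38.472, v = y - alpha*grad = -0.6737
  prox(v) = soft_thresh(-0.6737, 0.0843) = -0.5894
Iteration 2: beta = 0.3333, y = -0.5894 + 0.3333*(-0.5894 + 3.309) = 0.3171
  grad(y) = -9.4631, v = y - alpha*grad = 0.9653
  prox(v) = soft_thresh(0.9653, 0.0843) = 0.8811
f(x_2) = 4*0.8811^2 - 12*0.8811 + 1.23*|0.8811| = -6.384


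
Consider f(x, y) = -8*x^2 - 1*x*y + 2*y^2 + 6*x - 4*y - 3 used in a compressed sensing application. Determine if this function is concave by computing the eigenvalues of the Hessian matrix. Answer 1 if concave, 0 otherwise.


The Hessian of f(x,y) = -8*x^2 - 1*x*y + 2*y^2 + 6*x - 4*y - 3 is:
H = [[-16, -1], [-1, 4]]
Trace = -16 + 4 = -12
Determinant = -16*4 - (-1)^2 = -65
Discriminant = (-12)^2 - 4*-65 = 404.0
Eigenvalues: lambda_1 = -16.0499, lambda_2 = 4.0499
The function is not concave.

0


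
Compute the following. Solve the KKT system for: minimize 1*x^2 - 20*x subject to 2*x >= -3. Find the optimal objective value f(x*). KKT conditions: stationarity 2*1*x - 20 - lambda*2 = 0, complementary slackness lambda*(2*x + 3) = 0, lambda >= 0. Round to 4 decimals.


Step 1: Try lambda = 0 (constraint inactive).
Stationarity: 2*1*x - 20 = 0
x* = 20/(2*1) = 10.0
Check constraint: 2*10.0 = 20.0 >= -3 -- satisfied.
Step 2: Compute optimal value.
f(x*) = 1*10.0^2 - 20*10.0 = -100.0


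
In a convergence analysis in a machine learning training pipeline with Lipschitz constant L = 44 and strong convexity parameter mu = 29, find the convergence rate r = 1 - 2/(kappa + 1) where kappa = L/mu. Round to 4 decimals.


Step 1: Compute the condition number.
kappa = L/mu = 44/29 = 1.5172
Step 2: Compute the convergence rate.
r = 1 - 2/(kappa + 1) = 1 - 2*mu/(L + mu) = (L - mu)/(L + mu) = 15/73 = 0.2055


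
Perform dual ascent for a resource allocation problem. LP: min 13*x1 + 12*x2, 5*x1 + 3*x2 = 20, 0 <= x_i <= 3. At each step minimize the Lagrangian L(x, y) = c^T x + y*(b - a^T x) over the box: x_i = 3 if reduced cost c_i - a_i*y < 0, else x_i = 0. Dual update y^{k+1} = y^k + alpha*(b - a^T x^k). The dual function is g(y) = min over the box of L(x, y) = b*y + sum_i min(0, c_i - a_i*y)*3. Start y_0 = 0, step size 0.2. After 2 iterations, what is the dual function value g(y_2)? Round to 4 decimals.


Dual ascent for LP: min 13*x1 + 12*x2, 5*x1 + 3*x2 = 20, 0 <= x_i <= 3
Step 1: y^k = 0.0, reduced costs: (13.0, 12.0)
  x^k = (0.0, 0.0), subgradient = b - a^T x = 20.0
  y^{k+1} = 0.0 + 0.2*20.0 = 4.0
Step 2: y^k = 4.0, reduced costs: (-7.0, 0.0)
  x^k = (3.0, 0.0), subgradient = b - a^T x = 5.0
  y^{k+1} = 4.0 + 0.2*5.0 = 5.0
Dual objective at y_2 = 5.0: reduced costs (-12.0, -3.0), box minimizer x = (3.0, 3.0)
g(y_2) = b*y + (c1 - a1*y)*x1 + (c2 - a2*y)*x2 = 20*5.0 + (-12.0)*3.0 + (-3.0)*3.0 = 100.0 - 36.0 - 9.0 = 55.0


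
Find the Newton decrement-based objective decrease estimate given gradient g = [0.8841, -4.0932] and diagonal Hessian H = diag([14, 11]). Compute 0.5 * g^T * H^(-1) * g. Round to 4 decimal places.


Step 1: H is diagonal, so H^(-1) * g = [0.0632, -0.3721].
Step 2: g^T H^(-1) g = sum_i g_i^2 / H_ii
  = (0.8841)^2/14 + (-4.0932)^2/11
  = 0.0558 + 1.5231 = 1.5789
Step 3: Objective decrease = 0.5 * g^T H^(-1) g = 0.7895


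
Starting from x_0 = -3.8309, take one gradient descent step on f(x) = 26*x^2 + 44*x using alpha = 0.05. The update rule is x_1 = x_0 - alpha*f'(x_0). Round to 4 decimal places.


We compute the gradient at x_0 and apply the update.
f'(x) = 52*x + 44
f'(-3.8309) = 52*-3.8309 + 44 = -155.2068
x_1 = -3.8309 - 0.05*-155.2068 = 3.9294


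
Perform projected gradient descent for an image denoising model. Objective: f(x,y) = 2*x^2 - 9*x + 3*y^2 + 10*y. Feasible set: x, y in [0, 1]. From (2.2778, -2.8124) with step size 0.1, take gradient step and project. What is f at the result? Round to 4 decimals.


Step 1: Compute gradient at (2.2778, -2.8124).
grad_x = 2*2*2.2778 - 9 = 0.1112
grad_y = 2*3*-2.8124 + 10 = -6.8744
Step 2: Gradient step.
x_raw = 2.2778 - 0.1*0.1112 = 2.2667
y_raw = -2.8124 - 0.1*-6.8744 = -2.125
Step 3: Project onto [0, 1].
x_proj = clip(2.2667) = 1.0
y_proj = clip(-2.125) = 0.0
Step 4: Evaluate f.
f(1.0, 0.0) = -7.0


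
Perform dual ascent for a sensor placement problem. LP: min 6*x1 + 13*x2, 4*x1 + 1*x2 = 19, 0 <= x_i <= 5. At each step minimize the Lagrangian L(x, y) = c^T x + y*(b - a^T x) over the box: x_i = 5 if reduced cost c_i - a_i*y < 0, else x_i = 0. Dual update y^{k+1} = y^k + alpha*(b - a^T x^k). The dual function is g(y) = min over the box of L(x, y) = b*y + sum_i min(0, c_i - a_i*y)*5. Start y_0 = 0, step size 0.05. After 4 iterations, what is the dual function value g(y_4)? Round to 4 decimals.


Dual ascent for LP: min 6*x1 + 13*x2, 4*x1 + 1*x2 = 19, 0 <= x_i <= 5
Step 1: y^k = 0.0, reduced costs: (6.0, 13.0)
  x^k = (0.0, 0.0), subgradient = b - a^T x = 19.0
  y^{k+1} = 0.0 + 0.05*19.0 = 0.95
Step 2: y^k = 0.95, reduced costs: (2.2, 12.05)
  x^k = (0.0, 0.0), subgradient = b - a^T x = 19.0
  y^{k+1} = 0.95 + 0.05*19.0 = 1.9
Step 3: y^k = 1.9, reduced costs: (-1.6, 11.1)
  x^k = (5.0, 0.0), subgradient = b - a^T x = -1.0
  y^{k+1} = 1.9 + 0.05*-1.0 = 1.85
Step 4: y^k = 1.85, reduced costs: (-1.4, 11.15)
  x^k = (5.0, 0.0), subgradient = b - a^T x = -1.0
  y^{k+1} = 1.85 + 0.05*-1.0 = 1.8
Dual objective at y_4 = 1.8: reduced costs (-1.2, 11.2), box minimizer x = (5.0, 0.0)
g(y_4) = b*y + (c1 - a1*y)*x1 + (c2 - a2*y)*x2 = 19*1.8 + (-1.2)*5.0 + 11.2*0.0 = 34.2 - 6.0 + 0.0 = 28.2


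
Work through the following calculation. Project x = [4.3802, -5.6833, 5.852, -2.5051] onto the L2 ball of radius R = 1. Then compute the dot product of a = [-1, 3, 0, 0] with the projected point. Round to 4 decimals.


Step 1: Compute ||x|| (intermediates to 6 decimals).
||x|| = sqrt(4.3802^2 + (-5.6833)^2 + 5.852^2 + (-2.5051)^2) = 9.592053
Step 2: Project.
Since ||x|| > R, scale = R/||x|| = 1/9.592053 = 0.104253, proj(x) = scale * x
proj(x) = [0.456649, -0.592501, 0.610089, -0.261164]
Step 3: Dot product.
a^T * proj(x) = -1*0.456649 + 3*(-0.592501) + 0*0.610089 + 0*(-0.261164) = -2.2342


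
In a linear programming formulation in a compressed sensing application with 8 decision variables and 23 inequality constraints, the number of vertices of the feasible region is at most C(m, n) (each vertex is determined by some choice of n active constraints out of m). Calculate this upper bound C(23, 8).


Each vertex corresponds to some choice of n active constraints out of m, so the number of vertices is at most C(m, n) = m! / (n!(m-n)!).
m = 23, n = 8
Numerator: 23 * 22 * 21 * 20 * 19 * 18 * 17 * 16
Denominator: 8! = 40320
C(23, 8) = 490314


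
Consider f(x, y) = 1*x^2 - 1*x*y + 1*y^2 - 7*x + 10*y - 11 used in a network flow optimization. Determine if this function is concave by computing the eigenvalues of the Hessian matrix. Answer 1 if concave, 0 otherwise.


The Hessian of f(x,y) = 1*x^2 - 1*x*y + 1*y^2 - 7*x + 10*y - 11 is:
H = [[2, -1], [-1, 2]]
Trace = 2 + 2 = 4
Determinant = 2*2 - (-1)^2 = 3
Discriminant = (4)^2 - 4*3 = 4.0
Eigenvalues: lambda_1 = 1.0, lambda_2 = 3.0
The function is not concave.

0


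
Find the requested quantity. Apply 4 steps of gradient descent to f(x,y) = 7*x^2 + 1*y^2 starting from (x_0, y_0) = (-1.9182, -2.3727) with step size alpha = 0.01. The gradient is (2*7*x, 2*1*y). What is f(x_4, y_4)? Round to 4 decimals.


Gradient descent on f(x,y) = 7*x^2 + 1*y^2.
Starting point: (-1.9182, -2.3727), alpha = 0.01
Step 1: grad_x = 2*7*-1.9182 = -26.8548, grad_y = 2*1*-2.3727 = -4.7454
  x_1 = -1.9182 - 0.01*-26.8548 = -1.6497
  y_1 = -2.3727 - 0.01*-4.7454 = -2.3252
Step 2: grad_x = 2*7*-1.6497 = -23.0951, grad_y = 2*1*-2.3252 = -4.6505
  x_2 = -1.6497 - 0.01*-23.0951 = -1.4187
  y_2 = -2.3252 - 0.01*-4.6505 = -2.2787
Step 3: grad_x = 2*7*-1.4187 = -19.8618, grad_y = 2*1*-2.2787 = -4.5575
  x_3 = -1.4187 - 0.01*-19.8618 = -1.2201
  y_3 = -2.2787 - 0.01*-4.5575 = -2.2332
Step 4: grad_x = 2*7*-1.2201 = -17.0812, grad_y = 2*1*-2.2332 = -4.4663
  x_4 = -1.2201 - 0.01*-17.0812 = -1.0493
  y_4 = -2.2332 - 0.01*-4.4663 = -2.1885
f(-1.0493, -2.1885) = 7*(-1.0493)^2 + 1*(-2.1885)^2 = 12.4963


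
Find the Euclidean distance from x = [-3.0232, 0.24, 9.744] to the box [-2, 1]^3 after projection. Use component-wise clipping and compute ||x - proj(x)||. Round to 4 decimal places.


Project each component onto [-2, 1].
clip(-3.0232) = -2.0, clip(0.24) = 0.24, clip(9.744) = 1.0
Projection = [-2.0, 0.24, 1.0]
Squared diffs: [1.0469, 0.0, 76.4575]
Distance = sqrt(77.5044) = 8.8037


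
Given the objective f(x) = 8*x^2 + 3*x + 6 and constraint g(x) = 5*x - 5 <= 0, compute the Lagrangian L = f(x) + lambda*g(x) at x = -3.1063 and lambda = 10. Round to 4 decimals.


Step 1: Evaluate f(x).
f(-3.1063) = 8*(-3.1063)^2 + 3*(-3.1063) + 6 = 73.8739
Step 2: Evaluate g(x).
g(-3.1063) = 5*-3.1063 - 5 = -20.5315
Step 3: Compute Lagrangian.
L = 73.8739 + 10*-20.5315 = -131.4411


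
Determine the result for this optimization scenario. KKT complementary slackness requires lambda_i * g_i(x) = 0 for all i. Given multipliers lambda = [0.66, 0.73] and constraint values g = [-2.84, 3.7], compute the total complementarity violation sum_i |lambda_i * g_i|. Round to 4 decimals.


KKT complementary slackness check:
lambda_1 * g_1 = 0.66 * -2.84 = -1.8744
lambda_2 * g_2 = 0.73 * 3.7 = 2.701
Total violation = 1.8744 + 2.701 = 4.5754


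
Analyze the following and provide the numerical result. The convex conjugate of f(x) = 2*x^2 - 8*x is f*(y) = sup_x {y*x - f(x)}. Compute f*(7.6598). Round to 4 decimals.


f*(y) = sup_x {y*x - a*x^2 - b*x} = sup_x {(y-b)*x - a*x^2}
FOC: (y - b) - 2a*x = 0 => x* = (y - b)/(2a)
x* = (7.6598 + 8)/(2*2) = 3.915
f*(7.6598) = (y-b)^2/(4a) = (7.6598 + 8)^2/(4*2)
= 245.2293/8 = 30.6537


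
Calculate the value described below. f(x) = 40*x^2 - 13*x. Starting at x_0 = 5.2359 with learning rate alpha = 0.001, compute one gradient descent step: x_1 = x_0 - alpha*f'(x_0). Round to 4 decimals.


We compute the gradient at x_0 and apply the update.
f'(x) = 80*x - 13
f'(5.2359) = 80*5.2359 - 13 = 405.872
x_1 = 5.2359 - 0.001*405.872 = 4.83


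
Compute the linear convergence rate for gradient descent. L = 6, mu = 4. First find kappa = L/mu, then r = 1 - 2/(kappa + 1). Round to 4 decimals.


Step 1: Compute the condition number.
kappa = L/mu = 6/4 = 1.5
Step 2: Compute the convergence rate.
r = 1 - 2/(kappa + 1) = 1 - 2*mu/(L + mu) = (L - mu)/(L + mu) = 2/10 = 0.2


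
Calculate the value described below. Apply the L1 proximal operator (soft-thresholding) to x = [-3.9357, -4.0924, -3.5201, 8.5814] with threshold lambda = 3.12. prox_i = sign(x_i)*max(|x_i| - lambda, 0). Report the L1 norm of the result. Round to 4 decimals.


Soft-thresholding with lambda = 3.12:
prox(-3.9357) = sign(-3.9357)*max(|-3.9357| - 3.12, 0) = -0.8157
prox(-4.0924) = sign(-4.0924)*max(|-4.0924| - 3.12, 0) = -0.9724
prox(-3.5201) = sign(-3.5201)*max(|-3.5201| - 3.12, 0) = -0.4001
prox(8.5814) = sign(8.5814)*max(|8.5814| - 3.12, 0) = 5.4614
prox(x) = [-0.8157, -0.9724, -0.4001, 5.4614]
||prox(x)||_1 = 0.8157 + 0.9724 + 0.4001 + 5.4614 = 7.6496


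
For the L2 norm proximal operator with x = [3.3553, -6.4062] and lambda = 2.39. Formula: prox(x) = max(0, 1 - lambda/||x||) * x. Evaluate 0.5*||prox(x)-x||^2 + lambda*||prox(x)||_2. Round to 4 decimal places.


Step 1: Compute ||x||.
||x|| = 7.2317
Step 2: Compute scaling factor.
scale = max(0, 1 - 2.39/7.2317) = 0.6695
Step 3: prox(x) = [2.2464, -4.289]
||prox(x)|| = 4.8417
Step 4: Proximal objective.
0.5*||prox-x||^2 = 2.8561
lambda*||prox|| = 11.5717
Total = 14.4277


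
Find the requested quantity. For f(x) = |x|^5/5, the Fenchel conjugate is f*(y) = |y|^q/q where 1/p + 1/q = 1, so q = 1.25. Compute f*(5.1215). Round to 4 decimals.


The conjugate exponent q satisfies 1/p + 1/q = 1.
p = 5, so q = 5/(5 - 1) = 1.25
|y|^q = 5.1215^1.25 = 7.7045
f*(5.1215) = 7.7045 / 1.25 = 6.1636


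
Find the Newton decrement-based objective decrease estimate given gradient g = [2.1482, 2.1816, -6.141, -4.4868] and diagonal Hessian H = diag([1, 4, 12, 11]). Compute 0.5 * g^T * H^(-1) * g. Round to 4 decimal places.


Step 1: H is diagonal, so H^(-1) * g = [2.1482, 0.5454, -0.5118, -0.4079].
Step 2: g^T H^(-1) g = sum_i g_i^2 / H_ii
  = (2.1482)^2/1 + (2.1816)^2/4 + (-6.141)^2/12 + (-4.4868)^2/11
  = 4.6148 + 1.1898 + 3.1427 + 1.8301 = 10.7774
Step 3: Objective decrease = 0.5 * g^T H^(-1) g = 5.3887


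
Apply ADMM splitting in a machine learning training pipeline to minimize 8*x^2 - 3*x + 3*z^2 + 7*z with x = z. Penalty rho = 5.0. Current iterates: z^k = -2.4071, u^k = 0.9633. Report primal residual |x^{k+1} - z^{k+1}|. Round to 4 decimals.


ADMM iteration with rho = 5.0, z^k = -2.4071, u^k = 0.9633
Step 1: x-update.
Minimize 8*x^2 - 3*x + (5.0/2)*(x + 2.4071 + 0.9633)^2
FOC: (2*8 + 5.0)*x = 3 + 5.0*(-2.4071 - 0.9633)
x^{k+1} = -0.6596
Step 2: z-update.
Minimize 3*z^2 + 7*z + (5.0/2)*(-0.6596 - z + 0.9633)^2
FOC: (2*3 + 5.0)*z = -7 + 5.0*(-0.6596 + 0.9633)
z^{k+1} = -0.4983
Step 3: u-update.
u^{k+1} = 0.9633 - 0.6596 + 0.4983 = 0.802
Step 4: Primal residual = |-0.6596 + 0.4983| = 0.1613


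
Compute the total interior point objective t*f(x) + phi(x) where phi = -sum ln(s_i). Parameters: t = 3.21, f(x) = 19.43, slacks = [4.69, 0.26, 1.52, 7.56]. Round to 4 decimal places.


Step 1: Compute log-barrier.
ln values: [1.5454, -1.3471, 0.4187, 2.0229]
phi = -(1.5454 - 1.3471 + 0.4187 + 2.0229) = -2.6399
Step 2: Compute augmented objective.
t*f(x) = 3.21*19.43 = 62.3703
Total = 62.3703 - 2.6399 = 59.7304


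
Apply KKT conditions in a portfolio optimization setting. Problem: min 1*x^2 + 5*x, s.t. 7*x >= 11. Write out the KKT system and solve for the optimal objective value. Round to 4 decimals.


Step 1: Try lambda = 0 (constraint inactive).
x_unc = -5/(2*1) = -2.5
Check: 7*-2.5 = -17.5 < 11 -- violated!
Step 2: Constraint must be active: 7*x = 11
x* = 11/7 = 1.5714 (rounded; the exact value 11/7 is used below)
lambda = (2*1*(11/7) + 5)/7 = 1.1633
Step 3: Compute optimal value.
f(x*) = 1*(11/7)^2 + 5*(11/7) = 10.3265


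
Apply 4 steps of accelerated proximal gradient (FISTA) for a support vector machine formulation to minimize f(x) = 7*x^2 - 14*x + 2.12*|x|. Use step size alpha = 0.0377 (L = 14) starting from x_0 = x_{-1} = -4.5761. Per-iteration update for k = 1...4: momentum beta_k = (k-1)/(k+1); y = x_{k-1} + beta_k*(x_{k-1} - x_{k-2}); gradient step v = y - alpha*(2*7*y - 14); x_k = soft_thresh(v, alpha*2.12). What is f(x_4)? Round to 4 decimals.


FISTA on f(x) = 7*x^2 - 14*x + 2.12*|x|
L = 14, alpha = 0.0377
Iteration 1: beta = 0.0, y = -4.5761 + 0.0*(-4.5761 + 4.5761) = -4.5761
  grad(y) = -78.0654, v = y - alpha*grad = -1.633
  prox(v) = soft_thresh(-1.633, 0.0799) = -1.5531
Iteration 2: beta = 0.3333, y = -1.5531 + 0.3333*(-1.5531 + 4.5761) = -0.5454
  grad(y) = -21.6363, v = y - alpha*grad = 0.2702
  prox(v) = soft_thresh(0.2702, 0.0799) = 0.1903
Iteration 3: beta = 0.5, y = 0.1903 + 0.5*(0.1903 + 1.5531) = 1.062
  grad(y) = 0.8684, v = y - alpha*grad = 1.0293
  prox(v) = soft_thresh(1.0293, 0.0799) = 0.9494
Iteration 4: beta = 0.6, y = 0.9494 + 0.6*(0.9494 - 0.1903) = 1.4048
  grad(y) = 5.6671, v = y - alpha*grad = 1.1911
  prox(v) = soft_thresh(1.1911, 0.0799) = 1.1112
f(x_4) = 7*1.1112^2 - 14*1.1112 + 2.12*|1.1112| = -4.5576


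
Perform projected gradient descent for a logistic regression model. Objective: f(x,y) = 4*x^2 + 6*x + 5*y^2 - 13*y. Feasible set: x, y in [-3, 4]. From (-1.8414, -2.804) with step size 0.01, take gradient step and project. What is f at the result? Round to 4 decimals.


Step 1: Compute gradient at (-1.8414, -2.804).
grad_x = 2*4*-1.8414 + 6 = -8.7312
grad_y = 2*5*-2.804 - 13 = -41.04
Step 2: Gradient step.
x_raw = -1.8414 - 0.01*-8.7312 = -1.7541
y_raw = -2.804 - 0.01*-41.04 = -2.3936
Step 3: Project onto [-3, 4].
x_proj = clip(-1.7541) = -1.7541
y_proj = clip(-2.3936) = -2.3936
Step 4: Evaluate f.
f(-1.7541, -2.3936) = 61.5462


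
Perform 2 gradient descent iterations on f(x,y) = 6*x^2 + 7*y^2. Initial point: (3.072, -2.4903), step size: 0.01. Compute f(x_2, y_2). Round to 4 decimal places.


Gradient descent on f(x,y) = 6*x^2 + 7*y^2.
Starting point: (3.072, -2.4903), alpha = 0.01
Step 1: grad_x = 2*6*3.072 = 36.864, grad_y = 2*7*-2.4903 = -34.8642
  x_1 = 3.072 - 0.01*36.864 = 2.7034
  y_1 = -2.4903 - 0.01*-34.8642 = -2.1417
Step 2: grad_x = 2*6*2.7034 = 32.4403, grad_y = 2*7*-2.1417 = -29.9832
  x_2 = 2.7034 - 0.01*32.4403 = 2.379
  y_2 = -2.1417 - 0.01*-29.9832 = -1.8418
f(2.379, -1.8418) = 6*2.379^2 + 7*(-1.8418)^2 = 57.7029


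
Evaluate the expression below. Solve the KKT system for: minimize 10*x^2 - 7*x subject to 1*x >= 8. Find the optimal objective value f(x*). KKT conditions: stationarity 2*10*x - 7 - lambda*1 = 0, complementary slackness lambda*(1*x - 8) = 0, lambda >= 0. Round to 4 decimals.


Step 1: Try lambda = 0 (constraint inactive).
x_unc = 7/(2*10) = 0.35
Check: 1*0.35 = 0.35 < 8 -- violated!
Step 2: Constraint must be active: 1*x = 8
x* = 8/1 = 8.0
lambda = (2*10*8.0 - 7)/1 = 153.0
Step 3: Compute optimal value.
f(x*) = 10*8.0^2 - 7*8.0 = 584.0


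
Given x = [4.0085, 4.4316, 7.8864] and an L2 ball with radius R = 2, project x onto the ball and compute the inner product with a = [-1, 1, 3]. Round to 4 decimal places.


Step 1: Compute ||x|| (intermediates to 6 decimals).
||x|| = sqrt(4.0085^2 + 4.4316^2 + 7.8864^2) = 9.894567
Step 2: Project.
Since ||x|| > R, scale = R/||x|| = 2/9.894567 = 0.202131, proj(x) = scale * x
proj(x) = [0.810242, 0.895764, 1.594086]
Step 3: Dot product.
a^T * proj(x) = -1*0.810242 + 1*0.895764 + 3*1.594086 = 4.8678


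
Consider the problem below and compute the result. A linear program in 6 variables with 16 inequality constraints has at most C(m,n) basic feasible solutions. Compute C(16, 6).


Each vertex corresponds to some choice of n active constraints out of m, so the number of vertices is at most C(m, n) = m! / (n!(m-n)!).
m = 16, n = 6
Numerator: 16 * 15 * 14 * 13 * 12 * 11
Denominator: 6! = 720
C(16, 6) = 8008


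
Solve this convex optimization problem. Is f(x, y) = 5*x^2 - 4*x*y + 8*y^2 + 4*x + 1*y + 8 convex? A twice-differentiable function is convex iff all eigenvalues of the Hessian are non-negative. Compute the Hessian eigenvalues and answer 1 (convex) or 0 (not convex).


The Hessian of f(x,y) = 5*x^2 - 4*x*y + 8*y^2 + 4*x + 1*y + 8 is:
H = [[10, -4], [-4, 16]]
Trace = 10 + 16 = 26
Determinant = 10*16 - (-4)^2 = 144
Discriminant = (26)^2 - 4*144 = 100.0
Eigenvalues: lambda_1 = 8.0, lambda_2 = 18.0
The function is convex.

1


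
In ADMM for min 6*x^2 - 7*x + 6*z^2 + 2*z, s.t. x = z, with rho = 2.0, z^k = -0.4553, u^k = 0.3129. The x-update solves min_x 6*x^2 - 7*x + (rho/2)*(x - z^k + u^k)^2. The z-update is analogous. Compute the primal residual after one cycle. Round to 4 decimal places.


ADMM iteration with rho = 2.0, z^k = -0.4553, u^k = 0.3129
Step 1: x-update.
Minimize 6*x^2 - 7*x + (2.0/2)*(x + 0.4553 + 0.3129)^2
FOC: (2*6 + 2.0)*x = 7 + 2.0*(-0.4553 - 0.3129)
x^{k+1} = 0.3903
Step 2: z-update.
Minimize 6*z^2 + 2*z + (2.0/2)*(0.3903 - z + 0.3129)^2
FOC: (2*6 + 2.0)*z = -2 + 2.0*(0.3903 + 0.3129)
z^{k+1} = -0.0424
Step 3: u-update.
u^{k+1} = 0.3129 + 0.3903 + 0.0424 = 0.7456
Step 4: Primal residual = |0.3903 + 0.0424| = 0.4327


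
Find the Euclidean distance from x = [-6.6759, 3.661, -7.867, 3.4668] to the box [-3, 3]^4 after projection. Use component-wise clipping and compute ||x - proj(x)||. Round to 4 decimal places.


Project each component onto [-3, 3].
clip(-6.6759) = -3.0, clip(3.661) = 3.0, clip(-7.867) = -3.0, clip(3.4668) = 3.0
Projection = [-3.0, 3.0, -3.0, 3.0]
Squared diffs: [13.5122, 0.4369, 23.6877, 0.2179]
Distance = sqrt(37.8547) = 6.1526


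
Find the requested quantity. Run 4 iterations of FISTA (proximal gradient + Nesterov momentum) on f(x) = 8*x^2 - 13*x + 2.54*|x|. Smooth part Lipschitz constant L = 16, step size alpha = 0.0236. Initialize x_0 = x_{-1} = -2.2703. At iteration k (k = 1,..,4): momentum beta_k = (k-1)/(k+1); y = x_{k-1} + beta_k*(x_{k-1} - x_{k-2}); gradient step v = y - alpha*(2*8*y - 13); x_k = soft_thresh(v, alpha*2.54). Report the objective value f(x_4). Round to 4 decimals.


FISTA on f(x) = 8*x^2 - 13*x + 2.54*|x|
L = 16, alpha = 0.0236
Iteration 1: beta = 0.0, y = -2.2703 + 0.0*(-2.2703 + 2.2703) = -2.2703
  grad(y) = -49.3248, v = y - alpha*grad = -1.1062
  prox(v) = soft_thresh(-1.1062, 0.0599) = -1.0463
Iteration 2: beta = 0.3333, y = -1.0463 + 0.3333*(-1.0463 + 2.2703) = -0.6383
  grad(y) = -23.2126, v = y - alpha*grad = -0.0905
  prox(v) = soft_thresh(-0.0905, 0.0599) = -0.0305
Iteration 3: beta = 0.5, y = -0.0305 + 0.5*(-0.0305 + 1.0463) = 0.4774
  grad(y) = -5.3623, v = y - alpha*grad = 0.6039
  prox(v) = soft_thresh(0.6039, 0.0599) = 0.544
Iteration 4: beta = 0.6, y = 0.544 + 0.6*(0.544 + 0.0305) = 0.8887
  grad(y) = 1.2185, v = y - alpha*grad = 0.8599
  prox(v) = soft_thresh(0.8599, 0.0599) = 0.8
f(x_4) = 8*0.8^2 - 13*0.8 + 2.54*|0.8| = -3.2481


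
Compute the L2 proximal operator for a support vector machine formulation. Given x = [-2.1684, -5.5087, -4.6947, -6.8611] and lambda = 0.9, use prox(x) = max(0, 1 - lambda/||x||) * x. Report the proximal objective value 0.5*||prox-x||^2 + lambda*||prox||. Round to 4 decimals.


Step 1: Compute ||x||.
||x|| = 10.206
Step 2: Compute scaling factor.
scale = max(0, 1 - 0.9/10.206) = 0.9118
Step 3: prox(x) = [-1.9772, -5.0229, -4.2807, -6.2561]
||prox(x)|| = 9.306
Step 4: Proximal objective.
0.5*||prox-x||^2 = 0.405
lambda*||prox|| = 8.3754
Total = 8.7804


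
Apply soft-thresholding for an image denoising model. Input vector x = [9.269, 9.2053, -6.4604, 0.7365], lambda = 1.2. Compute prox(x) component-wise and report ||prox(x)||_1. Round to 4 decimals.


Soft-thresholding with lambda = 1.2:
prox(9.269) = sign(9.269)*max(|9.269| - 1.2, 0) = 8.069
prox(9.2053) = sign(9.2053)*max(|9.2053| - 1.2, 0) = 8.0053
prox(-6.4604) = sign(-6.4604)*max(|-6.4604| - 1.2, 0) = -5.2604
prox(0.7365) = sign(0.7365)*max(|0.7365| - 1.2, 0) = 0.0
prox(x) = [8.069, 8.0053, -5.2604, 0.0]
||prox(x)||_1 = 8.069 + 8.0053 + 5.2604 + 0.0 = 21.3347


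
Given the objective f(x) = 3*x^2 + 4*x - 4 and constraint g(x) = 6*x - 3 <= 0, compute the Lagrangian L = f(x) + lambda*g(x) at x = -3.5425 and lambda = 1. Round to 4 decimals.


Step 1: Evaluate f(x).
f(-3.5425) = 3*(-3.5425)^2 + 4*(-3.5425) - 4 = 19.4779
Step 2: Evaluate g(x).
g(-3.5425) = 6*-3.5425 - 3 = -24.255
Step 3: Compute Lagrangian.
L = 19.4779 + 1*-24.255 = -4.7771


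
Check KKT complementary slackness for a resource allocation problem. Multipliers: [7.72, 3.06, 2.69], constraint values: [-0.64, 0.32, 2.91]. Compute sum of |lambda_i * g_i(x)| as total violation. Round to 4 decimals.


KKT complementary slackness check:
lambda_1 * g_1 = 7.72 * -0.64 = -4.9408
lambda_2 * g_2 = 3.06 * 0.32 = 0.9792
lambda_3 * g_3 = 2.69 * 2.91 = 7.8279
Total violation = 4.9408 + 0.9792 + 7.8279 = 13.7479


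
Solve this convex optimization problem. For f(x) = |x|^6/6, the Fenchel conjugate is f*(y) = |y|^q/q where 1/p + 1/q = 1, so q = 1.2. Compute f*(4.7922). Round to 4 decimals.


The conjugate exponent q satisfies 1/p + 1/q = 1.
p = 6, so q = 6/(6 - 1) = 1.2
|y|^q = 4.7922^1.2 = 6.556
f*(4.7922) = 6.556 / 1.2 = 5.4634


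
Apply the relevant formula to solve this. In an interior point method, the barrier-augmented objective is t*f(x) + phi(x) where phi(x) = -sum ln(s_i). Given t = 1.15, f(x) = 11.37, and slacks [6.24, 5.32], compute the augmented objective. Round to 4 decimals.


Step 1: Compute log-barrier.
ln values: [1.831, 1.6715]
phi = -(1.831 + 1.6715) = -3.5025
Step 2: Compute augmented objective.
t*f(x) = 1.15*11.37 = 13.0755
Total = 13.0755 - 3.5025 = 9.573


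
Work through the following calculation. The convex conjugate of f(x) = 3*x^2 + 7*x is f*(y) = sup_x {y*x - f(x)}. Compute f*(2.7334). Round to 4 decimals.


f*(y) = sup_x {y*x - a*x^2 - b*x} = sup_x {(y-b)*x - a*x^2}
FOC: (y - b) - 2a*x = 0 => x* = (y - b)/(2a)
x* = (2.7334 - 7)/(2*3) = -0.7111
f*(2.7334) = (y-b)^2/(4a) = (2.7334 - 7)^2/(4*3)
= 18.2039/12 = 1.517


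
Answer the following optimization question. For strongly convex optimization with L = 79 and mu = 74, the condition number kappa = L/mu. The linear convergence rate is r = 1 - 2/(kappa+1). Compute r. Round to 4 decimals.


Step 1: Compute the condition number.
kappa = L/mu = 79/74 = 1.0676
Step 2: Compute the convergence rate.
r = 1 - 2/(kappa + 1) = 1 - 2*mu/(L + mu) = (L - mu)/(L + mu) = 5/153 = 0.0327


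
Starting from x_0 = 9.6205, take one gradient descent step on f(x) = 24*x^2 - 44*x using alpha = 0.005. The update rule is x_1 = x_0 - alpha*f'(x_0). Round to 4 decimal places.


We compute the gradient at x_0 and apply the update.
f'(x) = 48*x - 44
f'(9.6205) = 48*9.6205 - 44 = 417.784
x_1 = 9.6205 - 0.005*417.784 = 7.5316


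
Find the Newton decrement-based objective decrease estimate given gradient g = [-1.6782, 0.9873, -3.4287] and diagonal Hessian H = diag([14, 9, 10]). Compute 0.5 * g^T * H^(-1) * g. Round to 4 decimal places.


Step 1: H is diagonal, so H^(-1) * g = [-0.1199, 0.1097, -0.3429].
Step 2: g^T H^(-1) g = sum_i g_i^2 / H_ii
  = (-1.6782)^2/14 + (0.9873)^2/9 + (-3.4287)^2/10
  = 0.2012 + 0.1083 + 1.1756 = 1.4851
Step 3: Objective decrease = 0.5 * g^T H^(-1) g = 0.7425


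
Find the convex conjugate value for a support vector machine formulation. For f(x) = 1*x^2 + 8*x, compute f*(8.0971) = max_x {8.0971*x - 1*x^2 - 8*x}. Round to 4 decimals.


f*(y) = sup_x {y*x - a*x^2 - b*x} = sup_x {(y-b)*x - a*x^2}
FOC: (y - b) - 2a*x = 0 => x* = (y - b)/(2a)
x* = (8.0971 - 8)/(2*1) = 0.0486
f*(8.0971) = (y-b)^2/(4a) = (8.0971 - 8)^2/(4*1)
= 0.0094/4 = 0.0024


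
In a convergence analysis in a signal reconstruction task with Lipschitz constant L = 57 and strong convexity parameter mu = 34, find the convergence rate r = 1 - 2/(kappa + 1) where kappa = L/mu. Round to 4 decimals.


Step 1: Compute the condition number.
kappa = L/mu = 57/34 = 1.6765
Step 2: Compute the convergence rate.
r = 1 - 2/(kappa + 1) = 1 - 2*mu/(L + mu) = (L - mu)/(L + mu) = 23/91 = 0.2527


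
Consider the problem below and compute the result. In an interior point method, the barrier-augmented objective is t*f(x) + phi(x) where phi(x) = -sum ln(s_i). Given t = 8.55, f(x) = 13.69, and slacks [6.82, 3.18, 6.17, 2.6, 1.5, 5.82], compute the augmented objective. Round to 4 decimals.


Step 1: Compute log-barrier.
ln values: [1.9199, 1.1569, 1.8197, 0.9555, 0.4055, 1.7613]
phi = -(1.9199 + 1.1569 + 1.8197 + 0.9555 + 0.4055 + 1.7613) = -8.0187
Step 2: Compute augmented objective.
t*f(x) = 8.55*13.69 = 117.0495
Total = 117.0495 - 8.0187 = 109.0308


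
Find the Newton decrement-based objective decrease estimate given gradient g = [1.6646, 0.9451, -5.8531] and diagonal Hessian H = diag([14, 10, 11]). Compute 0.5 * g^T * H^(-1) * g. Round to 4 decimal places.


Step 1: H is diagonal, so H^(-1) * g = [0.1189, 0.0945, -0.5321].
Step 2: g^T H^(-1) g = sum_i g_i^2 / H_ii
  = (1.6646)^2/14 + (0.9451)^2/10 + (-5.8531)^2/11
  = 0.1979 + 0.0893 + 3.1144 = 3.4017
Step 3: Objective decrease = 0.5 * g^T H^(-1) g = 1.7008


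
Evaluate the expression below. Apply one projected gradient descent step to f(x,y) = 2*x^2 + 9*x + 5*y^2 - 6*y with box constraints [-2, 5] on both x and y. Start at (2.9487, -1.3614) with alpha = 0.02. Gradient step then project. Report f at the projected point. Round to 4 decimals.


Step 1: Compute gradient at (2.9487, -1.3614).
grad_x = 2*2*2.9487 + 9 = 20.7948
grad_y = 2*5*-1.3614 - 6 = -19.614
Step 2: Gradient step.
x_raw = 2.9487 - 0.02*20.7948 = 2.5328
y_raw = -1.3614 - 0.02*-19.614 = -0.9691
Step 3: Project onto [-2, 5].
x_proj = clip(2.5328) = 2.5328
y_proj = clip(-0.9691) = -0.9691
Step 4: Evaluate f.
f(2.5328, -0.9691) = 46.1361


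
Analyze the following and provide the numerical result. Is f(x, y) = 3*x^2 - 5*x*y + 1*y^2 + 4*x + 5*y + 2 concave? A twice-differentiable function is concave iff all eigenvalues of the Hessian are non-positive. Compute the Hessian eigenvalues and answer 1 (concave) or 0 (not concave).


The Hessian of f(x,y) = 3*x^2 - 5*x*y + 1*y^2 + 4*x + 5*y + 2 is:
H = [[6, -5], [-5, 2]]
Trace = 6 + 2 = 8
Determinant = 6*2 - (-5)^2 = -13
Discriminant = (8)^2 - 4*-13 = 116.0
Eigenvalues: lambda_1 = -1.3852, lambda_2 = 9.3852
The function is not concave.

0


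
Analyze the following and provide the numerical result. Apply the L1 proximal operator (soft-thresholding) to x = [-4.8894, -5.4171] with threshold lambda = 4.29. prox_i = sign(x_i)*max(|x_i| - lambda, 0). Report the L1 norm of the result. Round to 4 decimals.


Soft-thresholding with lambda = 4.29:
prox(-4.8894) = sign(-4.8894)*max(|-4.8894| - 4.29, 0) = -0.5994
prox(-5.4171) = sign(-5.4171)*max(|-5.4171| - 4.29, 0) = -1.1271
prox(x) = [-0.5994, -1.1271]
||prox(x)||_1 = 0.5994 + 1.1271 = 1.7265


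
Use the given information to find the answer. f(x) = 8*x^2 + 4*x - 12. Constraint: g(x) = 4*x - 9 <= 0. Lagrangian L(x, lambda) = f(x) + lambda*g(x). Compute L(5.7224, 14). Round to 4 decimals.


Step 1: Evaluate f(x).
f(5.7224) = 8*5.7224^2 + 4*5.7224 - 12 = 272.8565
Step 2: Evaluate g(x).
g(5.7224) = 4*5.7224 - 9 = 13.8896
Step 3: Compute Lagrangian.
L = 272.8565 + 14*13.8896 = 467.3109


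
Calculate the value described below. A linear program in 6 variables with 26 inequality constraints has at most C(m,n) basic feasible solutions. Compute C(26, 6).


Each vertex corresponds to some choice of n active constraints out of m, so the number of vertices is at most C(m, n) = m! / (n!(m-n)!).
m = 26, n = 6
Numerator: 26 * 25 * 24 * 23 * 22 * 21
Denominator: 6! = 720
C(26, 6) = 230230


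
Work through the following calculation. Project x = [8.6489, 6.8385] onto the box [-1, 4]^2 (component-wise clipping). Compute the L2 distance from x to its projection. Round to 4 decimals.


Project each component onto [-1, 4].
clip(8.6489) = 4.0, clip(6.8385) = 4.0
Projection = [4.0, 4.0]
Squared diffs: [21.6123, 8.0571]
Distance = sqrt(29.6694) = 5.447


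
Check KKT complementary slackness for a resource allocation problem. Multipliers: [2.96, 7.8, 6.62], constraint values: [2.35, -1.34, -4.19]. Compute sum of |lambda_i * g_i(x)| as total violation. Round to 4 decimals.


KKT complementary slackness check:
lambda_1 * g_1 = 2.96 * 2.35 = 6.956
lambda_2 * g_2 = 7.8 * -1.34 = -10.452
lambda_3 * g_3 = 6.62 * -4.19 = -27.7378
Total violation = 6.956 + 10.452 + 27.7378 = 45.1458


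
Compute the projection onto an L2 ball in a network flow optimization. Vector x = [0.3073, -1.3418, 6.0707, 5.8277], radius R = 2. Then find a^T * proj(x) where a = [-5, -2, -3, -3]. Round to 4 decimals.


Step 1: Compute ||x|| (intermediates to 6 decimals).
||x|| = sqrt(0.3073^2 + (-1.3418)^2 + 6.0707^2 + 5.8277^2) = 8.527036
Step 2: Project.
Since ||x|| > R, scale = R/||x|| = 2/8.527036 = 0.234548, proj(x) = scale * x
proj(x) = [0.072077, -0.314717, 1.423871, 1.366875]
Step 3: Dot product.
a^T * proj(x) = -5*0.072077 - 2*(-0.314717) - 3*1.423871 - 3*1.366875 = -8.1032


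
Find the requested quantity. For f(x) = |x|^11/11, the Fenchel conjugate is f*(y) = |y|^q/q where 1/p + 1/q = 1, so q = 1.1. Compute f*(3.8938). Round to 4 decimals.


The conjugate exponent q satisfies 1/p + 1/q = 1.
p = 11, so q = 11/(11 - 1) = 1.1
|y|^q = 3.8938^1.1 = 4.4608
f*(3.8938) = 4.4608 / 1.1 = 4.0553


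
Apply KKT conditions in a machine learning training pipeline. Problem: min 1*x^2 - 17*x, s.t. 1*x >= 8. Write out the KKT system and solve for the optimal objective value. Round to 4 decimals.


Step 1: Try lambda = 0 (constraint inactive).
Stationarity: 2*1*x - 17 = 0
x* = 17/(2*1) = 8.5
Check constraint: 1*8.5 = 8.5 >= 8 -- satisfied.
Step 2: Compute optimal value.
f(x*) = 1*8.5^2 - 17*8.5 = -72.25


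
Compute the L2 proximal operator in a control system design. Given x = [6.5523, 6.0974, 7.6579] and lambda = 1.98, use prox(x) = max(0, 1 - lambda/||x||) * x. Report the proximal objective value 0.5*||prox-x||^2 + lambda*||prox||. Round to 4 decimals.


Step 1: Compute ||x||.
||x|| = 11.7794
Step 2: Compute scaling factor.
scale = max(0, 1 - 1.98/11.7794) = 0.8319
Step 3: prox(x) = [5.4509, 5.0725, 6.3707]
||prox(x)|| = 9.7994
Step 4: Proximal objective.
0.5*||prox-x||^2 = 1.9602
lambda*||prox|| = 19.4028
Total = 21.363


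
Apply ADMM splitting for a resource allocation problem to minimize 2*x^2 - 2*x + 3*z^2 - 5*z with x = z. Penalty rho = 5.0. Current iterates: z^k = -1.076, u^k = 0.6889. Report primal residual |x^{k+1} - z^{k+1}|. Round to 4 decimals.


ADMM iteration with rho = 5.0, z^k = -1.076, u^k = 0.6889
Step 1: x-update.
Minimize 2*x^2 - 2*x + (5.0/2)*(x + 1.076 + 0.6889)^2
FOC: (2*2 + 5.0)*x = 2 + 5.0*(-1.076 - 0.6889)
x^{k+1} = -0.7583
Step 2: z-update.
Minimize 3*z^2 - 5*z + (5.0/2)*(-0.7583 - z + 0.6889)^2
FOC: (2*3 + 5.0)*z = 5 + 5.0*(-0.7583 + 0.6889)
z^{k+1} = 0.423
Step 3: u-update.
u^{k+1} = 0.6889 - 0.7583 - 0.423 = -0.4924
Step 4: Primal residual = |-0.7583 - 0.423| = 1.1813
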